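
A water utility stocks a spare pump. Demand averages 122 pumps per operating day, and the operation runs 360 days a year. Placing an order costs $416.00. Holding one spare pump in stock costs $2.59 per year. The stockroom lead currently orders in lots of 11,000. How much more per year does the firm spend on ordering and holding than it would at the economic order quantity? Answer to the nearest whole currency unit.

Annual demand D = 122 × 360 = 43,920.
EOQ = √(2DS/H) = √(2 × 43,920 × 416 / 2.59) ≈ 3756.15.
Cost at Q* = (D/Q*)S + (Q*/2)H = √(2DSH) ≈ $9,728.43.
Cost at Q = 11,000: (43,920/11,000)×416 + (11,000/2)×2.59 = $1,660.97 + $14,245.00 = $15,905.97.
Excess = $15,905.97 − $9,728.43 = $6,177.55.

Extra cost ≈ $6,178 per year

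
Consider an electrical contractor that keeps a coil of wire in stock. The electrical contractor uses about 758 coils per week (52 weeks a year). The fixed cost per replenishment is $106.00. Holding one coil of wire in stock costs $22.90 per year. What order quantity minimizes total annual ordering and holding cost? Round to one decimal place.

Annual demand D = 758 × 52 = 39,416.
EOQ = √(2DS / H) = √(2 × 39,416 × 106 / 22.9).
= √(8,356,192 / 22.9) = √364,899.214 ≈ 604.069.

Q* ≈ 604.1 coils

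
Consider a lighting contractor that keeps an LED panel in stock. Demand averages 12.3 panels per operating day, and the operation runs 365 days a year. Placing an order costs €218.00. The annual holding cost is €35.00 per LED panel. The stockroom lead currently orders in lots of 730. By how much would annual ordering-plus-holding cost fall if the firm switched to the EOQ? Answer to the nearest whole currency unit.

Extra cost ≈ €5,839 per year

Annual demand D = 12.3 × 365 = 4,489.5.
EOQ = √(2DS/H) = √(2 × 4,489.5 × 218 / 35) ≈ 236.49.
Cost at Q* = (D/Q*)S + (Q*/2)H = √(2DSH) ≈ €8,277.06.
Cost at Q = 730: (4,489.5/730)×218 + (730/2)×35 = €1,340.70 + €12,775.00 = €14,115.70.
Excess = €14,115.70 − €8,277.06 = €5,838.64.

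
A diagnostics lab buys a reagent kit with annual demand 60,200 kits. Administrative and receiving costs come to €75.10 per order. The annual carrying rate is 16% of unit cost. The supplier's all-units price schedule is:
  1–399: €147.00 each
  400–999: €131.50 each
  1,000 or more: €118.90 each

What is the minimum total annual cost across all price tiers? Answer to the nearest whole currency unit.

TC* ≈ €7,171,813

Holding cost per unit per year at price C is H = 0.16·C.
Evaluate total cost at each tier's feasible EOQ or, if the EOQ is below the tier, at the tier's minimum quantity.
Tier 1 (€147.00): EOQ = 620.0 exceeds tier's upper bound 399, so this tier is dominated.
EOQ at €131.50 = 655.6 (feasible in tier 2): TC = 60,200×€131.50 + (60,200/655.6)×75.1 + (655.6/2)×0.16×€131.50 = €7,930,092.92.
EOQ at €118.90 = 689.4 < 1000, so use break Q=1000: TC = 60,200×€118.90 + (60,200/1000.0)×75.1 + (1000.0/2)×0.16×€118.90 = €7,171,813.02.
Lowest total cost among the candidates is at Q = 1000.0.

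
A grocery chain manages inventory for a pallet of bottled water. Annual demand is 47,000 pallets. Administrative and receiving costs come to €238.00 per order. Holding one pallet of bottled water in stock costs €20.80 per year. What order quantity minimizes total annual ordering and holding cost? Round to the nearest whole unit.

EOQ = √(2DS / H) = √(2 × 47,000 × 238 / 20.8).
= √(22,372,000 / 20.8) = √1,075,576.9231 ≈ 1037.100.

Q* ≈ 1,037 pallets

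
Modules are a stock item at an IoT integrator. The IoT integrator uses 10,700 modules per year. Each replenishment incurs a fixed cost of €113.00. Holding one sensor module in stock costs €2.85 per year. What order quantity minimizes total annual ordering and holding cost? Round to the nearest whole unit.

Q* ≈ 921 modules

EOQ = √(2DS / H) = √(2 × 10,700 × 113 / 2.85).
= √(2,418,200 / 2.85) = √848,491.2281 ≈ 921.136.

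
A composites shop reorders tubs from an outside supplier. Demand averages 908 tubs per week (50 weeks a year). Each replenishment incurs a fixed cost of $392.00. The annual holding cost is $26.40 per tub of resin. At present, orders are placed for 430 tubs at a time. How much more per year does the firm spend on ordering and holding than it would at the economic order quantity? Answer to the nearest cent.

Extra cost ≈ $16,409.85 per year

Annual demand D = 908 × 50 = 45,400.
EOQ = √(2DS/H) = √(2 × 45,400 × 392 / 26.4) ≈ 1161.14.
Cost at Q* = (D/Q*)S + (Q*/2)H = √(2DSH) ≈ $30,654.05.
Cost at Q = 430: (45,400/430)×392 + (430/2)×26.4 = $41,387.91 + $5,676.00 = $47,063.91.
Excess = $47,063.91 − $30,654.05 = $16,409.85.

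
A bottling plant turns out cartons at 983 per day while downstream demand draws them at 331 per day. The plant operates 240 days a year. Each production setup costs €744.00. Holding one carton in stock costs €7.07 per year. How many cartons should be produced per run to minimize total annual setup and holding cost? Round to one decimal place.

Annual demand D = 331 × 240 = 79,440.
Production build-up factor (1 − d/p) = 1 − 331/983 = 0.6633.
Q* = √(2DS / (H(1 − d/p))) = √(2 × 79,440 × 744 / (7.07 × 0.6633)).
= √(118,206,720 / 4.6894) ≈ 5020.701.

Q* ≈ 5,020.7 cartons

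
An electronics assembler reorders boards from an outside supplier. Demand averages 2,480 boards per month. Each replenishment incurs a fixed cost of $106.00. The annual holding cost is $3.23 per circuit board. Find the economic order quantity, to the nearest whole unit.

Q* ≈ 1,398 boards

Annual demand D = 2,480 × 12 = 29,760.
EOQ = √(2DS / H) = √(2 × 29,760 × 106 / 3.23).
= √(6,309,120 / 3.23) = √1,953,287.9257 ≈ 1397.601.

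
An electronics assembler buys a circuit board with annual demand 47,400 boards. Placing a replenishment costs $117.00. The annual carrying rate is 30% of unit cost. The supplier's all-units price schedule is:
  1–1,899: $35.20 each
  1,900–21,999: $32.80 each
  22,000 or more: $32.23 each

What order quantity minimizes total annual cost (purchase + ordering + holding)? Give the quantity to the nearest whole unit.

Holding cost per unit per year at price C is H = 0.30·C.
Evaluate total cost at each tier's feasible EOQ or, if the EOQ is below the tier, at the tier's minimum quantity.
EOQ at $35.20 = 1024.9 (feasible in tier 1): TC = 47,400×$35.20 + (47,400/1024.9)×117 + (1024.9/2)×0.30×$35.20 = $1,679,302.54.
EOQ at $32.80 = 1061.7 < 1900, so use break Q=1900: TC = 47,400×$32.80 + (47,400/1900.0)×117 + (1900.0/2)×0.30×$32.80 = $1,566,986.84.
EOQ at $32.23 = 1071.0 < 22000, so use break Q=22000: TC = 47,400×$32.23 + (47,400/22000.0)×117 + (22000.0/2)×0.30×$32.23 = $1,634,313.08.
Lowest total cost is $1,566,986.84 at Q = 1900.0.

Q* ≈ 1,900 boards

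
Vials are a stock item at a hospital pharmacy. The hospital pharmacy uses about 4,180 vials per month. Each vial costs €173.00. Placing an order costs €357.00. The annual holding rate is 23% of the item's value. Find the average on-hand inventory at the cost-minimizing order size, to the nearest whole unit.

Average inventory ≈ 474 vials

Annual demand D = 4,180 × 12 = 50,160.
Holding cost H = 0.23 × €173.00 = €39.7900 per unit per year.
The optimal lot size = √(2DS/H) = √(2 × 50,160 × 357 / 39.79) ≈ 948.73.
Average inventory = Q*/2 ≈ 948.73 / 2 = 474.363.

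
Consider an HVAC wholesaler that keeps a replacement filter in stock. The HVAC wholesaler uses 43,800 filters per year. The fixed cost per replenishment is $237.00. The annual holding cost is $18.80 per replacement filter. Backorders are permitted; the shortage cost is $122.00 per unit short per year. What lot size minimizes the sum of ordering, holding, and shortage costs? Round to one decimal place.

Q* ≈ 1,128.9 filters

With planned backorders, Q* = √(2DS/H) · √((H+B)/B).
√(2DS/H) = √(2 × 43,800 × 237 / 18.8) = 1050.866.
√((H+B)/B) = √((18.8+122)/122) = 1.0743.
Q* ≈ 1128.934.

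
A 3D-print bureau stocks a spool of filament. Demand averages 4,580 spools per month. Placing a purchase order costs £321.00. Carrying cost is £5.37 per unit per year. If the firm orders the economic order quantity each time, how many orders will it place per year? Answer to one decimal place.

Annual demand D = 4,580 × 12 = 54,960.
The optimal lot size = √(2DS/H) = √(2 × 54,960 × 321 / 5.37) ≈ 2563.33.
Orders per year = D / Q* = 54,960 / 2563.33 ≈ 21.441.

N ≈ 21.4 orders per year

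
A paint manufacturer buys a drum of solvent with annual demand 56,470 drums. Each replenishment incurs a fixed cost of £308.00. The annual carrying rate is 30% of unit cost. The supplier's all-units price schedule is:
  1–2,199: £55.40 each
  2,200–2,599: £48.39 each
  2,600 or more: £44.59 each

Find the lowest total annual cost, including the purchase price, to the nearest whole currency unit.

TC* ≈ £2,542,077

Holding cost per unit per year at price C is H = 0.30·C.
Candidates are each tier's EOQ (if it falls in that tier) and each price-break quantity.
EOQ at £55.40 = 1446.7 (feasible in tier 1): TC = 56,470×£55.40 + (56,470/1446.7)×308 + (1446.7/2)×0.30×£55.40 = £3,152,482.45.
EOQ at £48.39 = 1548.0 < 2200, so use break Q=2200: TC = 56,470×£48.39 + (56,470/2200.0)×308 + (2200.0/2)×0.30×£48.39 = £2,756,457.80.
EOQ at £44.59 = 1612.6 < 2600, so use break Q=2600: TC = 56,470×£44.59 + (56,470/2600.0)×308 + (2600.0/2)×0.30×£44.59 = £2,542,076.92.
Lowest total cost among the candidates is at Q = 2600.0.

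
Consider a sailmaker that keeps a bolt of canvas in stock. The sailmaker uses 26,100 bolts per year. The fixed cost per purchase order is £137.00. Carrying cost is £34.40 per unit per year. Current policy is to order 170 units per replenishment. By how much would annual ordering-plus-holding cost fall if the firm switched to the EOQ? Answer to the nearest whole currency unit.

EOQ = √(2DS/H) = √(2 × 26,100 × 137 / 34.4) ≈ 455.95.
Cost at Q* = (D/Q*)S + (Q*/2)H = √(2DSH) ≈ £15,684.65.
Cost at Q = 170: (26,100/170)×137 + (170/2)×34.4 = £21,033.53 + £2,924.00 = £23,957.53.
Excess = £23,957.53 − £15,684.65 = £8,272.88.

Extra cost ≈ £8,273 per year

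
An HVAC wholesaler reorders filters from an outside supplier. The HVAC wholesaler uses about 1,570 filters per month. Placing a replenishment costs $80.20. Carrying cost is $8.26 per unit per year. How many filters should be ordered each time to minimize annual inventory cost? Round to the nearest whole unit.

Annual demand D = 1,570 × 12 = 18,840.
EOQ = √(2DS / H) = √(2 × 18,840 × 80.2 / 8.26).
= √(3,021,936 / 8.26) = √365,851.816 ≈ 604.857.

Q* ≈ 605 filters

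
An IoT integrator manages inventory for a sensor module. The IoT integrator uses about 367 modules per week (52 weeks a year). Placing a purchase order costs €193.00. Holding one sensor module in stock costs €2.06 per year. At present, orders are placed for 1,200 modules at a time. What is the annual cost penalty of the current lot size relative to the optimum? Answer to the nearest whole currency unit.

Annual demand D = 367 × 52 = 19,084.
EOQ = √(2DS/H) = √(2 × 19,084 × 193 / 2.06) ≈ 1891.01.
Cost at Q* = (D/Q*)S + (Q*/2)H = √(2DSH) ≈ €3,895.49.
Cost at Q = 1,200: (19,084/1,200)×193 + (1,200/2)×2.06 = €3,069.34 + €1,236.00 = €4,305.34.
Excess = €4,305.34 − €3,895.49 = €409.85.

Extra cost ≈ €410 per year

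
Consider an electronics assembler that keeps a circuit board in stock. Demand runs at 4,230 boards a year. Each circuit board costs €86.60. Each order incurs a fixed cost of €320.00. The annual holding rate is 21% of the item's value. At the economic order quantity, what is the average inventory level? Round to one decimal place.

Holding cost H = 0.21 × €86.60 = €18.1860 per unit per year.
Q* = √(2DS/H) = √(2 × 4,230 × 320 / 18.186) ≈ 385.83.
Average inventory = Q*/2 ≈ 385.83 / 2 = 192.913.

Average inventory ≈ 192.9 boards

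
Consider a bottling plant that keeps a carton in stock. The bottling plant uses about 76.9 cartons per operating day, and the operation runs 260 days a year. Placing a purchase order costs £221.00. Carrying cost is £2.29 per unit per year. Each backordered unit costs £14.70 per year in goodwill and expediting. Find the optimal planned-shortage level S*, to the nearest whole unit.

S* ≈ 285 cartons

Annual demand D = 76.9 × 260 = 19,994.
With planned backorders, Q* = √(2DS/H) · √((H+B)/B).
√(2DS/H) = √(2 × 19,994 × 221 / 2.29) = 1964.460.
√((H+B)/B) = √((2.29+14.7)/14.7) = 1.0751.
Q* ≈ 2111.938.
S* = Q* · H/(H+B) = 2111.938 × 2.29/16.99 ≈ 284.658.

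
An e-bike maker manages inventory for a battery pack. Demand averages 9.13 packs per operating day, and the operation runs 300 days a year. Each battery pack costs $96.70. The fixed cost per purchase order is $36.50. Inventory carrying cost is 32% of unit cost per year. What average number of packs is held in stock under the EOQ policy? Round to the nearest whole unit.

Annual demand D = 9.13 × 300 = 2,739.
Holding cost H = 0.32 × $96.70 = $30.9440 per unit per year.
Q* = √(2DS/H) = √(2 × 2,739 × 36.5 / 30.944) ≈ 80.38.
Average inventory = Q*/2 ≈ 80.38 / 2 = 40.192.

Average inventory ≈ 40 packs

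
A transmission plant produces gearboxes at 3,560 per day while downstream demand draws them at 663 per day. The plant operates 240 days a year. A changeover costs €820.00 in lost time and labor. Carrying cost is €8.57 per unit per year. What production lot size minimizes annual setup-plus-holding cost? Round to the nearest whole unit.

Q* ≈ 6,117 gearboxes

Annual demand D = 663 × 240 = 159,120.
Production build-up factor (1 − d/p) = 1 − 663/3,560 = 0.8138.
Q* = √(2DS / (H(1 − d/p))) = √(2 × 159,120 × 820 / (8.57 × 0.8138)).
= √(260,956,800 / 6.974) ≈ 6117.087.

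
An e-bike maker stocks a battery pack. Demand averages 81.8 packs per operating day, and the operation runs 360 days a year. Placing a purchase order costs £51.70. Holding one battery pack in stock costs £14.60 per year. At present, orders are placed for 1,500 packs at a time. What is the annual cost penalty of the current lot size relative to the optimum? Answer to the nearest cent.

Extra cost ≈ £5,297.45 per year

Annual demand D = 81.8 × 360 = 29,448.
EOQ = √(2DS/H) = √(2 × 29,448 × 51.7 / 14.6) ≈ 456.68.
Cost at Q* = (D/Q*)S + (Q*/2)H = √(2DSH) ≈ £6,667.52.
Cost at Q = 1,500: (29,448/1,500)×51.7 + (1,500/2)×14.6 = £1,014.97 + £10,950.00 = £11,964.97.
Excess = £11,964.97 − £6,667.52 = £5,297.45.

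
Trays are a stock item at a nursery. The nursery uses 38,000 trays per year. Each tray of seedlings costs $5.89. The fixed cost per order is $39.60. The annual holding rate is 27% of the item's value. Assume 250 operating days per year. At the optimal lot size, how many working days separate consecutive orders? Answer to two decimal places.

T ≈ 9.05 days

Holding cost H = 0.27 × $5.89 = $1.5903 per unit per year.
The optimal lot size = √(2DS/H) = √(2 × 38,000 × 39.6 / 1.5903) ≈ 1375.67.
Cycle time = Q*/D × 250 = 1375.67 / 38,000 × 250 ≈ 9.050 days.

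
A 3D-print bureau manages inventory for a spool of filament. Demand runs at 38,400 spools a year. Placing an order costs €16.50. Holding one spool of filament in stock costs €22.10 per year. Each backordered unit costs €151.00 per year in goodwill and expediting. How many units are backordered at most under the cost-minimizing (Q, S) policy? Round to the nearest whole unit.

S* ≈ 33 spools

With planned backorders, Q* = √(2DS/H) · √((H+B)/B).
√(2DS/H) = √(2 × 38,400 × 16.5 / 22.1) = 239.456.
√((H+B)/B) = √((22.1+151)/151) = 1.0707.
Q* ≈ 256.381.
S* = Q* · H/(H+B) = 256.381 × 22.1/173.1 ≈ 32.733.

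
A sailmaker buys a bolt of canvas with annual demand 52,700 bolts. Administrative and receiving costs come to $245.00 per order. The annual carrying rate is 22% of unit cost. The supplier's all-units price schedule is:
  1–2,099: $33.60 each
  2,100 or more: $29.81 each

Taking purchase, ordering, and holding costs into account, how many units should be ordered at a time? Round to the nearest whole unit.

Holding cost per unit per year at price C is H = 0.22·C.
Candidates are each tier's EOQ (if it falls in that tier) and each price-break quantity.
EOQ at $33.60 = 1869.1 (feasible in tier 1): TC = 52,700×$33.60 + (52,700/1869.1)×245 + (1869.1/2)×0.22×$33.60 = $1,784,536.06.
EOQ at $29.81 = 1984.3 < 2100, so use break Q=2100: TC = 52,700×$29.81 + (52,700/2100.0)×245 + (2100.0/2)×0.22×$29.81 = $1,584,021.44.
Lowest total cost is $1,584,021.44 at Q = 2100.0.

Q* ≈ 2,100 bolts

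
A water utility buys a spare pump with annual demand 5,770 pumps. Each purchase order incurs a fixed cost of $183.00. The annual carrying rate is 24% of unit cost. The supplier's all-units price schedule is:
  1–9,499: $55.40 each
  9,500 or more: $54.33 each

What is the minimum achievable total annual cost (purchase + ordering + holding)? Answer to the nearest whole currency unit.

Holding cost per unit per year at price C is H = 0.24·C.
Candidates are each tier's EOQ (if it falls in that tier) and each price-break quantity.
EOQ at $55.40 = 398.5 (feasible in tier 1): TC = 5,770×$55.40 + (5,770/398.5)×183 + (398.5/2)×0.24×$55.40 = $324,956.94.
EOQ at $54.33 = 402.4 < 9500, so use break Q=9500: TC = 5,770×$54.33 + (5,770/9500.0)×183 + (9500.0/2)×0.24×$54.33 = $375,531.45.
Lowest total cost among the candidates is at Q = 398.5.

TC* ≈ $324,957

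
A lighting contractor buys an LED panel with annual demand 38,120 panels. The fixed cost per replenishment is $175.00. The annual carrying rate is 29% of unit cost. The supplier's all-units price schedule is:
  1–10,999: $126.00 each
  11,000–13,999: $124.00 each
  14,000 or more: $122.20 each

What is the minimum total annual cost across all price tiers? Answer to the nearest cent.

Holding cost per unit per year at price C is H = 0.29·C.
For each price level, check whether its EOQ is feasible; otherwise the best quantity at that price is the breakpoint.
EOQ at $126.00 = 604.3 (feasible in tier 1): TC = 38,120×$126.00 + (38,120/604.3)×175 + (604.3/2)×0.29×$126.00 = $4,825,199.78.
EOQ at $124.00 = 609.1 < 11000, so use break Q=11000: TC = 38,120×$124.00 + (38,120/11000.0)×175 + (11000.0/2)×0.29×$124.00 = $4,925,266.45.
EOQ at $122.20 = 613.6 < 14000, so use break Q=14000: TC = 38,120×$122.20 + (38,120/14000.0)×175 + (14000.0/2)×0.29×$122.20 = $4,906,806.50.
Lowest total cost among the candidates is at Q = 604.3.

TC* ≈ $4,825,199.78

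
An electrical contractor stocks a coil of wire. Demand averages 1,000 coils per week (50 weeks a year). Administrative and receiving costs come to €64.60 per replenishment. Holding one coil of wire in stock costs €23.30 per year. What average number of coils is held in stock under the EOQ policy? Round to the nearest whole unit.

Average inventory ≈ 263 coils

Annual demand D = 1,000 × 50 = 50,000.
Q* = √(2DS/H) = √(2 × 50,000 × 64.6 / 23.3) ≈ 526.55.
Average inventory = Q*/2 ≈ 526.55 / 2 = 263.274.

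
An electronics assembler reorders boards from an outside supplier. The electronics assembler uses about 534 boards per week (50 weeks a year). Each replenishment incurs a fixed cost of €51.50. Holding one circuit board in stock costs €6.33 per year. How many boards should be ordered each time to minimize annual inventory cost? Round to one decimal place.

Q* ≈ 659.1 boards

Annual demand D = 534 × 50 = 26,700.
EOQ = √(2DS / H) = √(2 × 26,700 × 51.5 / 6.33).
= √(2,750,100 / 6.33) = √434,454.9763 ≈ 659.132.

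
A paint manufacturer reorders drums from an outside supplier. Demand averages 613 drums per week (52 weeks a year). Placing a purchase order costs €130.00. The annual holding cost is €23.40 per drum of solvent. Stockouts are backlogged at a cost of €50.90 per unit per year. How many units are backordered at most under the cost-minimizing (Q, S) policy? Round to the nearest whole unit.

S* ≈ 226 drums

Annual demand D = 613 × 52 = 31,876.
With planned backorders, Q* = √(2DS/H) · √((H+B)/B).
√(2DS/H) = √(2 × 31,876 × 130 / 23.4) = 595.128.
√((H+B)/B) = √((23.4+50.9)/50.9) = 1.2082.
Q* ≈ 719.029.
S* = Q* · H/(H+B) = 719.029 × 23.4/74.3 ≈ 226.450.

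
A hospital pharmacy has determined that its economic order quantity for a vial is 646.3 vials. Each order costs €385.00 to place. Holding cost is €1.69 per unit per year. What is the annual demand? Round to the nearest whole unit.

Squaring Q* = √(2DS/H) gives Q*² = 2DS/H.
From Q* = √(2DS/H): D = Q*²H / (2S) = 646.3² × 1.69 / (2 × 385) = 916.778.

D ≈ 917 vials per year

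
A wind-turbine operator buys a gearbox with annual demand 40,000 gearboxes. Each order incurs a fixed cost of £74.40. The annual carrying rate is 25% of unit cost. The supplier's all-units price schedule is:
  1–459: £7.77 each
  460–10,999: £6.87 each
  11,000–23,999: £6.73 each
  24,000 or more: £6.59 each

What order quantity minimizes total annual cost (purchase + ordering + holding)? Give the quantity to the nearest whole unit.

Holding cost per unit per year at price C is H = 0.25·C.
For each price level, check whether its EOQ is feasible; otherwise the best quantity at that price is the breakpoint.
Tier 1 (£7.77): EOQ = 1750.5 exceeds tier's upper bound 459, so this tier is dominated.
EOQ at £6.87 = 1861.6 (feasible in tier 2): TC = 40,000×£6.87 + (40,000/1861.6)×74.4 + (1861.6/2)×0.25×£6.87 = £277,997.27.
EOQ at £6.73 = 1880.8 < 11000, so use break Q=11000: TC = 40,000×£6.73 + (40,000/11000.0)×74.4 + (11000.0/2)×0.25×£6.73 = £278,724.30.
EOQ at £6.59 = 1900.7 < 24000, so use break Q=24000: TC = 40,000×£6.59 + (40,000/24000.0)×74.4 + (24000.0/2)×0.25×£6.59 = £283,494.00.
Lowest total cost is £277,997.27 at Q = 1861.6.

Q* ≈ 1,862 gearboxes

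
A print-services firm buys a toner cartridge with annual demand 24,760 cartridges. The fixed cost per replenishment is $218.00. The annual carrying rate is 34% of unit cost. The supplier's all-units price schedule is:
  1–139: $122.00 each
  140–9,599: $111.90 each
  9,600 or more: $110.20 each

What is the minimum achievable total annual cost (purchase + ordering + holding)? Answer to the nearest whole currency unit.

TC* ≈ $2,790,910

Holding cost per unit per year at price C is H = 0.34·C.
Candidates are each tier's EOQ (if it falls in that tier) and each price-break quantity.
Tier 1 ($122.00): EOQ = 510.2 exceeds tier's upper bound 139, so this tier is dominated.
EOQ at $111.90 = 532.7 (feasible in tier 2): TC = 24,760×$111.90 + (24,760/532.7)×218 + (532.7/2)×0.34×$111.90 = $2,790,910.23.
EOQ at $110.20 = 536.8 < 9600, so use break Q=9600: TC = 24,760×$110.20 + (24,760/9600.0)×218 + (9600.0/2)×0.34×$110.20 = $2,908,960.66.
Lowest total cost among the candidates is at Q = 532.7.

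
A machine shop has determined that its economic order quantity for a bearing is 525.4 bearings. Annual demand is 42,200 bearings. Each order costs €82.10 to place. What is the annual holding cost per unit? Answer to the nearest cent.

H ≈ €25.10

Invert the EOQ relation Q*² = 2DS/H.
From Q* = √(2DS/H): H = 2DS / Q*² = 2 × 42,200 × 82.1 / 525.4² = 25.1018.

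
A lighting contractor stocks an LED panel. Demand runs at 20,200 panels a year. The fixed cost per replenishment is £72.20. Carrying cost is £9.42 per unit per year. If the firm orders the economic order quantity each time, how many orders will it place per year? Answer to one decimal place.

N ≈ 36.3 orders per year

EOQ = √(2DS/H) = √(2 × 20,200 × 72.2 / 9.42) ≈ 556.46.
Orders per year = D / Q* = 20,200 / 556.46 ≈ 36.301.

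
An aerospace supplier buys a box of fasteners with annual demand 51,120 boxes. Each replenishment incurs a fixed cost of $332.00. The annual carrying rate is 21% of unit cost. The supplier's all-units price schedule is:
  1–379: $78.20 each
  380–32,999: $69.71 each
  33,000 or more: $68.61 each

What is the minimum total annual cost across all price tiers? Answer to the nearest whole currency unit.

TC* ≈ $3,585,867

Holding cost per unit per year at price C is H = 0.21·C.
For each price level, check whether its EOQ is feasible; otherwise the best quantity at that price is the breakpoint.
Tier 1 ($78.20): EOQ = 1437.7 exceeds tier's upper bound 379, so this tier is dominated.
EOQ at $69.71 = 1522.7 (feasible in tier 2): TC = 51,120×$69.71 + (51,120/1522.7)×332 + (1522.7/2)×0.21×$69.71 = $3,585,866.56.
EOQ at $68.61 = 1534.9 < 33000, so use break Q=33000: TC = 51,120×$68.61 + (51,120/33000.0)×332 + (33000.0/2)×0.21×$68.61 = $3,745,591.15.
Lowest total cost among the candidates is at Q = 1522.7.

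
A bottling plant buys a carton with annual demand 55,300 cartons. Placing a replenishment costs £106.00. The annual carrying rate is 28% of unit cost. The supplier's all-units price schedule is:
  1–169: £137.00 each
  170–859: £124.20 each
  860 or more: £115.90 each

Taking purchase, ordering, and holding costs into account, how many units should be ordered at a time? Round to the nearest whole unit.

Holding cost per unit per year at price C is H = 0.28·C.
Evaluate total cost at each tier's feasible EOQ or, if the EOQ is below the tier, at the tier's minimum quantity.
Tier 1 (£137.00): EOQ = 552.8 exceeds tier's upper bound 169, so this tier is dominated.
EOQ at £124.20 = 580.6 (feasible in tier 2): TC = 55,300×£124.20 + (55,300/580.6)×106 + (580.6/2)×0.28×£124.20 = £6,888,451.58.
EOQ at £115.90 = 601.0 < 860, so use break Q=860: TC = 55,300×£115.90 + (55,300/860.0)×106 + (860.0/2)×0.28×£115.90 = £6,430,040.41.
Lowest total cost is £6,430,040.41 at Q = 860.0.

Q* ≈ 860 cartons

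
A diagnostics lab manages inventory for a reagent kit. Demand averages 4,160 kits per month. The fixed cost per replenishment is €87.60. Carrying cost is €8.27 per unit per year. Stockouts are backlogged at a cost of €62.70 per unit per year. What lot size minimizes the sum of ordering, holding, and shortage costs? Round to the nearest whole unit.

Q* ≈ 1,094 kits

Annual demand D = 4,160 × 12 = 49,920.
With planned backorders, Q* = √(2DS/H) · √((H+B)/B).
√(2DS/H) = √(2 × 49,920 × 87.6 / 8.27) = 1028.375.
√((H+B)/B) = √((8.27+62.7)/62.7) = 1.0639.
Q* ≈ 1094.095.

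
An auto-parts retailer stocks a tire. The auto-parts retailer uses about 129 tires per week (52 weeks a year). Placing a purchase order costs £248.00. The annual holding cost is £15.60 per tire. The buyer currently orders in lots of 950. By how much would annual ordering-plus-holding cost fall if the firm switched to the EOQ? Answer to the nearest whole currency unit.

Annual demand D = 129 × 52 = 6,708.
EOQ = √(2DS/H) = √(2 × 6,708 × 248 / 15.6) ≈ 461.82.
Cost at Q* = (D/Q*)S + (Q*/2)H = √(2DSH) ≈ £7,204.43.
Cost at Q = 950: (6,708/950)×248 + (950/2)×15.6 = £1,751.14 + £7,410.00 = £9,161.14.
Excess = £9,161.14 − £7,204.43 = £1,956.71.

Extra cost ≈ £1,957 per year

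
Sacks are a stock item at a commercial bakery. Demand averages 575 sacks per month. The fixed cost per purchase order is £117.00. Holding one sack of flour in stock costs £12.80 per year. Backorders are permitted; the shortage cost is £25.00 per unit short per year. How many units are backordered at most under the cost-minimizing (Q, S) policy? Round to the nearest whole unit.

Annual demand D = 575 × 12 = 6,900.
With planned backorders, Q* = √(2DS/H) · √((H+B)/B).
√(2DS/H) = √(2 × 6,900 × 117 / 12.8) = 355.163.
√((H+B)/B) = √((12.8+25)/25) = 1.2296.
Q* ≈ 436.720.
S* = Q* · H/(H+B) = 436.720 × 12.8/37.8 ≈ 147.884.

S* ≈ 148 sacks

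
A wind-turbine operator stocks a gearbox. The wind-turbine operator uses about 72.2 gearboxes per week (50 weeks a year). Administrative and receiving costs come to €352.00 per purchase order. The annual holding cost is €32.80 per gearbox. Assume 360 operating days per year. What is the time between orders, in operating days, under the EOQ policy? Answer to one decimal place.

T ≈ 27.8 days

Annual demand D = 72.2 × 50 = 3,610.
Q* = √(2DS/H) = √(2 × 3,610 × 352 / 32.8) ≈ 278.36.
Cycle time = Q*/D × 360 = 278.36 / 3,610 × 360 ≈ 27.759 days.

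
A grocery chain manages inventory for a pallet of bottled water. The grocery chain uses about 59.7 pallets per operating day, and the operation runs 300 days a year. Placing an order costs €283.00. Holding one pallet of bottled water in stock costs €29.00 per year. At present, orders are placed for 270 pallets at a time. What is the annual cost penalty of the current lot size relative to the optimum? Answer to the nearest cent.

Extra cost ≈ €5,541.64 per year

Annual demand D = 59.7 × 300 = 17,910.
EOQ = √(2DS/H) = √(2 × 17,910 × 283 / 29) ≈ 591.23.
Cost at Q* = (D/Q*)S + (Q*/2)H = √(2DSH) ≈ €17,145.69.
Cost at Q = 270: (17,910/270)×283 + (270/2)×29 = €18,772.33 + €3,915.00 = €22,687.33.
Excess = €22,687.33 − €17,145.69 = €5,541.64.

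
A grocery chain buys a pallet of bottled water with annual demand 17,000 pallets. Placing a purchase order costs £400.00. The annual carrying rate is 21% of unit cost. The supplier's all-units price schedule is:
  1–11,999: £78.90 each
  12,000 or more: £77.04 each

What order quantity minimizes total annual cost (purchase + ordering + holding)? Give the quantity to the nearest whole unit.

Holding cost per unit per year at price C is H = 0.21·C.
Candidates are each tier's EOQ (if it falls in that tier) and each price-break quantity.
EOQ at £78.90 = 906.0 (feasible in tier 1): TC = 17,000×£78.90 + (17,000/906.0)×400 + (906.0/2)×0.21×£78.90 = £1,356,311.28.
EOQ at £77.04 = 916.9 < 12000, so use break Q=12000: TC = 17,000×£77.04 + (17,000/12000.0)×400 + (12000.0/2)×0.21×£77.04 = £1,407,317.07.
Lowest total cost is £1,356,311.28 at Q = 906.0.

Q* ≈ 906 pallets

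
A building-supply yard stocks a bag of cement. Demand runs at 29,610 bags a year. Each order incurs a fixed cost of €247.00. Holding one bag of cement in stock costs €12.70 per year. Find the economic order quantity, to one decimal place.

EOQ = √(2DS / H) = √(2 × 29,610 × 247 / 12.7).
= √(14,627,340 / 12.7) = √1,151,759.0551 ≈ 1073.200.

Q* ≈ 1,073.2 bags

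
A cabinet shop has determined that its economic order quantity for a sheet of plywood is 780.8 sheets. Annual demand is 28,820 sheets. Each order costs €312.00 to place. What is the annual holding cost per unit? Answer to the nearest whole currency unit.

The basic EOQ model gives Q* = √(2DS/H); rearrange for the unknown.
From Q* = √(2DS/H): H = 2DS / Q*² = 2 × 28,820 × 312 / 780.8² = 29.4984.

H ≈ €29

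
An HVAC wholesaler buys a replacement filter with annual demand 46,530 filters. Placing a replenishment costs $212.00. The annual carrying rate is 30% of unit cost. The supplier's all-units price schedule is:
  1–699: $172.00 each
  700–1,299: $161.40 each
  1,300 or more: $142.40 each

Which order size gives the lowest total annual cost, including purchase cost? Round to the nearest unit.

Q* ≈ 1,300 filters

Holding cost per unit per year at price C is H = 0.30·C.
Candidates are each tier's EOQ (if it falls in that tier) and each price-break quantity.
EOQ at $172.00 = 618.3 (feasible in tier 1): TC = 46,530×$172.00 + (46,530/618.3)×212 + (618.3/2)×0.30×$172.00 = $8,035,066.14.
EOQ at $161.40 = 638.3 < 700, so use break Q=700: TC = 46,530×$161.40 + (46,530/700.0)×212 + (700.0/2)×0.30×$161.40 = $7,540,980.94.
EOQ at $142.40 = 679.6 < 1300, so use break Q=1300: TC = 46,530×$142.40 + (46,530/1300.0)×212 + (1300.0/2)×0.30×$142.40 = $6,661,227.97.
Lowest total cost is $6,661,227.97 at Q = 1300.0.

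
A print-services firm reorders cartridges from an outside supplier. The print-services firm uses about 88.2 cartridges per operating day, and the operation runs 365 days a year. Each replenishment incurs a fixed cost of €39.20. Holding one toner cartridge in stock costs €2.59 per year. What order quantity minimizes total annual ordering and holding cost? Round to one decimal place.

Annual demand D = 88.2 × 365 = 32,193.
EOQ = √(2DS / H) = √(2 × 32,193 × 39.2 / 2.59).
= √(2,523,931.2 / 2.59) = √974,490.8108 ≈ 987.163.

Q* ≈ 987.2 cartridges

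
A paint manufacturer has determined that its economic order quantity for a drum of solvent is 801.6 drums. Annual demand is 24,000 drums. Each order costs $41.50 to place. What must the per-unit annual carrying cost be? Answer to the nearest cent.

The basic EOQ model gives Q* = √(2DS/H); rearrange for the unknown.
From Q* = √(2DS/H): H = 2DS / Q*² = 2 × 24,000 × 41.5 / 801.6² = 3.1001.

H ≈ $3.10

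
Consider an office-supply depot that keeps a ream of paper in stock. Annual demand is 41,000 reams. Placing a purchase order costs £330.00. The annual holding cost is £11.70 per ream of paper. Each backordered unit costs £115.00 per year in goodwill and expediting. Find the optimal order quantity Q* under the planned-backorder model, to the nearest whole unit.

Q* ≈ 1,596 reams

With planned backorders, Q* = √(2DS/H) · √((H+B)/B).
√(2DS/H) = √(2 × 41,000 × 330 / 11.7) = 1520.796.
√((H+B)/B) = √((11.7+115)/115) = 1.0496.
Q* ≈ 1596.285.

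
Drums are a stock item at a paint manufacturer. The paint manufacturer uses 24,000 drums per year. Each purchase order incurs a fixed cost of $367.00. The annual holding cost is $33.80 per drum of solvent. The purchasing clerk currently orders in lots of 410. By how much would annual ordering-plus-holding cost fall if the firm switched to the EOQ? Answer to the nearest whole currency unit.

EOQ = √(2DS/H) = √(2 × 24,000 × 367 / 33.8) ≈ 721.93.
Cost at Q* = (D/Q*)S + (Q*/2)H = √(2DSH) ≈ $24,401.25.
Cost at Q = 410: (24,000/410)×367 + (410/2)×33.8 = $21,482.93 + $6,929.00 = $28,411.93.
Excess = $28,411.93 − $24,401.25 = $4,010.68.

Extra cost ≈ $4,011 per year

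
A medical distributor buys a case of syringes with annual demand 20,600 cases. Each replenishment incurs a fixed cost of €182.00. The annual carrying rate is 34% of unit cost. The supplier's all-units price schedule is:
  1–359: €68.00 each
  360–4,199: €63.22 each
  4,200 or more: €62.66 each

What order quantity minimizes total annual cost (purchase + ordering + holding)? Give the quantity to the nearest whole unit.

Holding cost per unit per year at price C is H = 0.34·C.
For each price level, check whether its EOQ is feasible; otherwise the best quantity at that price is the breakpoint.
Tier 1 (€68.00): EOQ = 569.5 exceeds tier's upper bound 359, so this tier is dominated.
EOQ at €63.22 = 590.6 (feasible in tier 2): TC = 20,600×€63.22 + (20,600/590.6)×182 + (590.6/2)×0.34×€63.22 = €1,315,027.53.
EOQ at €62.66 = 593.3 < 4200, so use break Q=4200: TC = 20,600×€62.66 + (20,600/4200.0)×182 + (4200.0/2)×0.34×€62.66 = €1,336,427.91.
Lowest total cost is €1,315,027.53 at Q = 590.6.

Q* ≈ 591 cases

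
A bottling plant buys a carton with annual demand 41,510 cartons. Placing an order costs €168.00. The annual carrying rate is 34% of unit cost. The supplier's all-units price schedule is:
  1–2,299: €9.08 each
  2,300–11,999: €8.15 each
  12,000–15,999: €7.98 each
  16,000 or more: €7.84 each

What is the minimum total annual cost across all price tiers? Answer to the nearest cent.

TC* ≈ €344,525.18

Holding cost per unit per year at price C is H = 0.34·C.
Candidates are each tier's EOQ (if it falls in that tier) and each price-break quantity.
EOQ at €9.08 = 2125.5 (feasible in tier 1): TC = 41,510×€9.08 + (41,510/2125.5)×168 + (2125.5/2)×0.34×€9.08 = €383,472.68.
EOQ at €8.15 = 2243.5 < 2300, so use break Q=2300: TC = 41,510×€8.15 + (41,510/2300.0)×168 + (2300.0/2)×0.34×€8.15 = €344,525.18.
EOQ at €7.98 = 2267.3 < 12000, so use break Q=12000: TC = 41,510×€7.98 + (41,510/12000.0)×168 + (12000.0/2)×0.34×€7.98 = €348,110.14.
EOQ at €7.84 = 2287.4 < 16000, so use break Q=16000: TC = 41,510×€7.84 + (41,510/16000.0)×168 + (16000.0/2)×0.34×€7.84 = €347,199.05.
Lowest total cost among the candidates is at Q = 2300.0.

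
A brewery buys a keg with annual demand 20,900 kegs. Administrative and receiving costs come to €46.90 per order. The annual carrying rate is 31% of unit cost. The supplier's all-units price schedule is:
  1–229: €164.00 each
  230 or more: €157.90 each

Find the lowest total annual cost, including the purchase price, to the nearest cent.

Holding cost per unit per year at price C is H = 0.31·C.
Candidates are each tier's EOQ (if it falls in that tier) and each price-break quantity.
EOQ at €164.00 = 196.4 (feasible in tier 1): TC = 20,900×€164.00 + (20,900/196.4)×46.9 + (196.4/2)×0.31×€164.00 = €3,437,583.37.
EOQ at €157.90 = 200.1 < 230, so use break Q=230: TC = 20,900×€157.90 + (20,900/230.0)×46.9 + (230.0/2)×0.31×€157.90 = €3,310,000.92.
Lowest total cost among the candidates is at Q = 230.0.

TC* ≈ €3,310,000.92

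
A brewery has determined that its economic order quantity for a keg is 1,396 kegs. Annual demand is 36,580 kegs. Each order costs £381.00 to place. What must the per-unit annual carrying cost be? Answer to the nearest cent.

H ≈ £14.30

The basic EOQ model gives Q* = √(2DS/H); rearrange for the unknown.
From Q* = √(2DS/H): H = 2DS / Q*² = 2 × 36,580 × 381 / 1,396² = 14.3030.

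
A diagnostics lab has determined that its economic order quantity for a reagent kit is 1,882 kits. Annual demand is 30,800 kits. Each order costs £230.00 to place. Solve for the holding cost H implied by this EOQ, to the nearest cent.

Squaring Q* = √(2DS/H) gives Q*² = 2DS/H.
From Q* = √(2DS/H): H = 2DS / Q*² = 2 × 30,800 × 230 / 1,882² = 4.0001.

H ≈ £4.00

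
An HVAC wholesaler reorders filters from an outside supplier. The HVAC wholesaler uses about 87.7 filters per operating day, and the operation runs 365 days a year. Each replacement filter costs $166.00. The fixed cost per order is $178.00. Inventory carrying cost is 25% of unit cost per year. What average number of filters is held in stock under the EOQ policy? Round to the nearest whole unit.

Annual demand D = 87.7 × 365 = 32,010.5.
Holding cost H = 0.25 × $166.00 = $41.5000 per unit per year.
EOQ = √(2DS/H) = √(2 × 32,010.5 × 178 / 41.5) ≈ 524.02.
Average inventory = Q*/2 ≈ 524.02 / 2 = 262.010.

Average inventory ≈ 262 filters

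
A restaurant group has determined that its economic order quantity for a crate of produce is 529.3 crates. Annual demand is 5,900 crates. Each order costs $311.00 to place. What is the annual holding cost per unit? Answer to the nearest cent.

Squaring Q* = √(2DS/H) gives Q*² = 2DS/H.
From Q* = √(2DS/H): H = 2DS / Q*² = 2 × 5,900 × 311 / 529.3² = 13.0990.

H ≈ $13.10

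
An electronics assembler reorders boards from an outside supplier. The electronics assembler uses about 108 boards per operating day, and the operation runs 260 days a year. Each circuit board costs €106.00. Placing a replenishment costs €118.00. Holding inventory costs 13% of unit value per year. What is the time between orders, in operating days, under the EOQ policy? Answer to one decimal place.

T ≈ 6.4 days

Annual demand D = 108 × 260 = 28,080.
Holding cost H = 0.13 × €106.00 = €13.7800 per unit per year.
The optimal lot size = √(2DS/H) = √(2 × 28,080 × 118 / 13.78) ≈ 693.47.
Cycle time = Q*/D × 260 = 693.47 / 28,080 × 260 ≈ 6.421 days.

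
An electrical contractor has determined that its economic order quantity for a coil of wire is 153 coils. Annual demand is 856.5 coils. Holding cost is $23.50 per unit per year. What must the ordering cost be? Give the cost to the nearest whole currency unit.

S ≈ $321

The basic EOQ model gives Q* = √(2DS/H); rearrange for the unknown.
From Q* = √(2DS/H): S = Q*²H / (2D) = 153² × 23.5 / (2 × 856.5) = 321.1392.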